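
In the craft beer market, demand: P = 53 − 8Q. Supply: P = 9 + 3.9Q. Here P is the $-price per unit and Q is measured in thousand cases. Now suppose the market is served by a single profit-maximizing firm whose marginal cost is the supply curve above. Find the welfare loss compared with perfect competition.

Competitive equilibrium: 53 − 8Q = 9 + 3.9Q → Q* = 3.6975, P* = 23.4202.
Marginal revenue: MR = 53 − 16Q. Set MR = MC: 53 − 16Q = 9 + 3.9Q → Q_m = 2.2111.
Price P_m = 53 − 8·2.2111 = 35.3112; MC(Q_m) = 9 + 3.9·2.2111 = 17.6233.
Competitive Q* = 3.6975, so ΔQ = 1.4864; wedge = 35.3112 − 17.6233 = 17.6879.
Welfare loss = ½ × 1.4864 × 17.6879 = $13.15 thousand.

$13.15 thousand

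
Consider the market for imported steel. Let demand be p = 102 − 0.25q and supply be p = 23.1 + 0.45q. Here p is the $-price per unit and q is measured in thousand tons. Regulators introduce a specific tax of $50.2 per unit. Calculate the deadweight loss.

Competitive equilibrium: 102 − 0.25q = 23.1 + 0.45q → q* = 112.7143, p* = 73.8214.
With the tax, the buyer price exceeds the seller price by 50.2: (102 − 0.25q) − (23.1 + 0.45q) = 50.2 → q' = 41.
Δq = 112.7143 − 41 = 71.7143; the wedge equals the tax, 50.2.
Deadweight loss = ½ × 71.7143 × 50.2 = $1800.03 thousand.

$1800.03 thousand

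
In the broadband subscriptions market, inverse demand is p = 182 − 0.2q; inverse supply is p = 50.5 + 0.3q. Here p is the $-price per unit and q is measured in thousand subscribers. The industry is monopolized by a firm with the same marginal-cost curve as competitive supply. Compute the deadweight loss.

$1411.61 thousand

Competitive equilibrium: 182 − 0.2q = 50.5 + 0.3q → q* = 263, p* = 129.4.
Marginal revenue: MR = 182 − 0.4q. Set MR = MC: 182 − 0.4q = 50.5 + 0.3q → q_m = 187.85714.
Price p_m = 182 − 0.2·187.85714 = 144.42857; MC(q_m) = 50.5 + 0.3·187.85714 = 106.85714.
Competitive q* = 263, so Δq = 75.14286; wedge = 144.42857 − 106.85714 = 37.57143.
Deadweight loss = ½ × 75.14286 × 37.57143 = $1411.61 thousand.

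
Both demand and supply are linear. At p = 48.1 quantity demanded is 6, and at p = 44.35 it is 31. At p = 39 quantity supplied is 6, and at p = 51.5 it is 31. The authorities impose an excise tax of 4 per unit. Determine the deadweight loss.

Demand slope = (44.35 − 48.1)/(31 − 6) = −0.15, so p = 49 − 0.15q.
Supply slope = (51.5 − 39)/(31 − 6) = 0.5, so p = 36 + 0.5q.
Competitive equilibrium: 49 − 0.15q = 36 + 0.5q → q* = 20, p* = 46.
With the tax, the buyer price exceeds the seller price by 4: (49 − 0.15q) − (36 + 0.5q) = 4 → q' = 13.8462.
Δq = 20 − 13.8462 = 6.1538; the wedge equals the tax, 4.
Deadweight loss = ½ × 6.1538 × 4 = 12.31.

12.31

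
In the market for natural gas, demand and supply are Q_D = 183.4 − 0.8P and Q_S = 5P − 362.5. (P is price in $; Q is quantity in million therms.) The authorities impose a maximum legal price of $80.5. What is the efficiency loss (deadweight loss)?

$3362.61 million

In inverse form: demand P = 229.25 − 1.25Q, supply P = 72.5 + 0.2Q.
Competitive equilibrium: 229.25 − 1.25Q = 72.5 + 0.2Q → Q* = 108.1034, P* = 94.1207.
At the ceiling P = 80.5, quantity supplied = (80.5 − 72.5)/0.2 = 40.
Willingness to pay at Q' = 40: 229.25 − 1.25·40 = 179.25.
ΔQ = 108.1034 − 40 = 68.1034; wedge = 179.25 − 80.5 = 98.75.
DWL = ½ × 68.1034 × 98.75 = $3362.61 million.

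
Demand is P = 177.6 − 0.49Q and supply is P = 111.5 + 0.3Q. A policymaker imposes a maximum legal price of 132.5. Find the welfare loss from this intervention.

73.82

Competitive equilibrium: 177.6 − 0.49Q = 111.5 + 0.3Q → Q* = 83.6709, P* = 136.6013.
At the ceiling P = 132.5, quantity supplied = (132.5 − 111.5)/0.3 = 70.
Willingness to pay at Q' = 70: 177.6 − 0.49·70 = 143.3.
ΔQ = 83.6709 − 70 = 13.6709; wedge = 143.3 − 132.5 = 10.8.
DWL = ½ × 13.6709 × 10.8 = 73.82.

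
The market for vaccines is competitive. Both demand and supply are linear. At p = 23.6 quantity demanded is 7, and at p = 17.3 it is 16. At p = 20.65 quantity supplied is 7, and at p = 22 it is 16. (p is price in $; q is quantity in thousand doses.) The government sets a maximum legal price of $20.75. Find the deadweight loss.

Demand slope = (17.3 − 23.6)/(16 − 7) = −0.7, so p = 28.5 − 0.7q.
Supply slope = (22 − 20.65)/(16 − 7) = 0.15, so p = 19.6 + 0.15q.
Competitive equilibrium: 28.5 − 0.7q = 19.6 + 0.15q → q* = 10.4706, p* = 21.1706.
At the ceiling p = 20.75, quantity supplied = (20.75 − 19.6)/0.15 = 7.6667.
Willingness to pay at q' = 7.6667: 28.5 − 0.7·7.6667 = 23.1333.
Δq = 10.4706 − 7.6667 = 2.8039; wedge = 23.1333 − 20.75 = 2.3833.
DWL = ½ × 2.8039 × 2.3833 = $3.34 thousand.

$3.34 thousand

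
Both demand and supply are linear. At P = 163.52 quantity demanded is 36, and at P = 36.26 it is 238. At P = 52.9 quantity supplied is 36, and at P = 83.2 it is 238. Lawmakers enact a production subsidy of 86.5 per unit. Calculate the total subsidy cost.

24974.10

Demand slope = (36.26 − 163.52)/(238 − 36) = −0.63, so P = 186.2 − 0.63Q.
Supply slope = (83.2 − 52.9)/(238 − 36) = 0.15, so P = 47.5 + 0.15Q.
Competitive equilibrium: 186.2 − 0.63Q = 47.5 + 0.15Q → Q* = 177.8205, P* = 74.1731.
The subsidy lowers effective supply by 86.5: P = 0.15Q − 39.
New quantity: 186.2 − 0.63Q = 0.15Q − 39 → Q' = 288.7179.
Total subsidy cost = 86.5 × 288.7179 = 24974.10.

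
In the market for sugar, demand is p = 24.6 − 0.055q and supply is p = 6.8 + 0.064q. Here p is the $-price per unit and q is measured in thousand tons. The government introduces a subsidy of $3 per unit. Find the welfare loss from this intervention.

$37.82 thousand

Competitive equilibrium: 24.6 − 0.055q = 6.8 + 0.064q → q* = 149.5798, p* = 16.3731.
The subsidy lowers effective supply by 3: p = 3.8 + 0.064q.
New quantity: 24.6 − 0.055q = 3.8 + 0.064q → q' = 174.7899.
Overproduction Δq = 174.7899 − 149.5798 = 25.2101; wedge = subsidy = 3.
DWL = ½ × 25.2101 × 3 = $37.82 thousand.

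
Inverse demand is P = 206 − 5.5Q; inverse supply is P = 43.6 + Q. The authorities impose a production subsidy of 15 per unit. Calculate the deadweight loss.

17.31

Competitive equilibrium: 206 − 5.5Q = 43.6 + Q → Q* = 24.9846, P* = 68.5846.
The subsidy lowers effective supply by 15: P = 28.6 + Q.
New quantity: 206 − 5.5Q = 28.6 + Q → Q' = 27.2923.
Overproduction ΔQ = 27.2923 − 24.9846 = 2.3077; wedge = subsidy = 15.
DWL = ½ × 2.3077 × 15 = 17.31.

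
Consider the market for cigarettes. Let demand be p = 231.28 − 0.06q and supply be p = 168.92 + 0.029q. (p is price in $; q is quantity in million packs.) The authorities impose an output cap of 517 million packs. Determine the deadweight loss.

$1501.26 million

Competitive equilibrium: 231.28 − 0.06q = 168.92 + 0.029q → q* = 700.6742, p* = 189.2396.
At q = 517: demand price = 231.28 − 0.06·517 = 200.26; supply price = 168.92 + 0.029·517 = 183.913.
Δq = 700.6742 − 517 = 183.6742; wedge = 200.26 − 183.913 = 16.347.
Deadweight loss = ½ × 183.6742 × 16.347 = $1501.26 million.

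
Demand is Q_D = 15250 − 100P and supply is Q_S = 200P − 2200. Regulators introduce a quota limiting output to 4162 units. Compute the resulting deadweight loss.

208402.16

In inverse form: demand P = 152.5 − 0.01Q, supply P = 11 + 0.005Q.
Competitive equilibrium: 152.5 − 0.01Q = 11 + 0.005Q → Q* = 9433.3333, P* = 58.1667.
At Q = 4162: demand price = 152.5 − 0.01·4162 = 110.88; supply price = 11 + 0.005·4162 = 31.81.
ΔQ = 9433.3333 − 4162 = 5271.3333; wedge = 110.88 − 31.81 = 79.07.
Deadweight loss = ½ × 5271.3333 × 79.07 = 208402.16.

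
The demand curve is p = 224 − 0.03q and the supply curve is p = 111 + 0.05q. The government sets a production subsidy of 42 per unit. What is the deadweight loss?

Competitive equilibrium: 224 − 0.03q = 111 + 0.05q → q* = 1412.5, p* = 181.625.
The subsidy lowers effective supply by 42: p = 69 + 0.05q.
New quantity: 224 − 0.03q = 69 + 0.05q → q' = 1937.5.
Overproduction Δq = 1937.5 − 1412.5 = 525; wedge = subsidy = 42.
Deadweight loss = ½ × 525 × 42 = 11025.

11025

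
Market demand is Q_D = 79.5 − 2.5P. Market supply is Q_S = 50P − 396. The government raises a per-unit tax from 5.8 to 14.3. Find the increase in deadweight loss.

In inverse form: demand P = 31.8 − 0.4Q, supply P = 7.92 + 0.02Q.
Competitive equilibrium: 31.8 − 0.4Q = 7.92 + 0.02Q → Q* = 56.8571, P* = 9.0571.
For a per-unit tax t: ΔQ = t/0.42, so DWL = ½·t·(t/0.42) = t²/0.84.
At t = 5.8: DWL = 40.048. At t = 14.3: DWL = 243.44.
Increase = 243.44 − 40.048 = 203.39.

203.39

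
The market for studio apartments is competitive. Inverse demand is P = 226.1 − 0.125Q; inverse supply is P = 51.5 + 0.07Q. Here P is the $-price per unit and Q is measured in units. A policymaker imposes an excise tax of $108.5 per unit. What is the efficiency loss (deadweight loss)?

$30185.26

Competitive equilibrium: 226.1 − 0.125Q = 51.5 + 0.07Q → Q* = 895.38462, P* = 114.17692.
With the tax, the buyer price exceeds the seller price by 108.5: (226.1 − 0.125Q) − (51.5 + 0.07Q) = 108.5 → Q' = 338.97436.
ΔQ = 895.38462 − 338.97436 = 556.41026; the wedge equals the tax, 108.5.
Welfare loss = ½ × 556.41026 × 108.5 = $30185.26.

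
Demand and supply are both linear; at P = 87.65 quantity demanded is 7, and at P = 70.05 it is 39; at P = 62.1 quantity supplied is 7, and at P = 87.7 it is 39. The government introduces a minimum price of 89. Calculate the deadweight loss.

308.56

Demand slope = (70.05 − 87.65)/(39 − 7) = −0.55, so P = 91.5 − 0.55Q.
Supply slope = (87.7 − 62.1)/(39 − 7) = 0.8, so P = 56.5 + 0.8Q.
Competitive equilibrium: 91.5 − 0.55Q = 56.5 + 0.8Q → Q* = 25.9259, P* = 77.2407.
At the floor P = 89, quantity demanded = (91.5 − 89)/0.55 = 4.5455.
Sellers' marginal cost at Q' = 4.5455: 56.5 + 0.8·4.5455 = 60.1364.
ΔQ = 25.9259 − 4.5455 = 21.3804; wedge = 89 − 60.1364 = 28.8636.
The triangle = ½ × 21.3804 × 28.8636 = 308.56.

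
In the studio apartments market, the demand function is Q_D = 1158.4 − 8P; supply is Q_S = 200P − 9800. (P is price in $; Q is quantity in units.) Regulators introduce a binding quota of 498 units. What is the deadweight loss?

In inverse form: demand P = 144.8 − 0.125Q, supply P = 49 + 0.005Q.
Competitive equilibrium: 144.8 − 0.125Q = 49 + 0.005Q → Q* = 736.9231, P* = 52.6846.
At Q = 498: demand price = 144.8 − 0.125·498 = 82.55; supply price = 49 + 0.005·498 = 51.49.
ΔQ = 736.9231 − 498 = 238.9231; wedge = 82.55 − 51.49 = 31.06.
The triangle = ½ × 238.9231 × 31.06 = $3710.48.

$3710.48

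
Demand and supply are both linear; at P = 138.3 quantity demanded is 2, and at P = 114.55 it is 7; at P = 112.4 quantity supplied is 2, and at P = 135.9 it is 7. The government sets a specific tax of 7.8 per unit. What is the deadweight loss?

3.22

Demand slope = (114.55 − 138.3)/(7 − 2) = −4.75, so P = 147.8 − 4.75Q.
Supply slope = (135.9 − 112.4)/(7 − 2) = 4.7, so P = 103 + 4.7Q.
Competitive equilibrium: 147.8 − 4.75Q = 103 + 4.7Q → Q* = 4.7407, P* = 125.2815.
With the tax, the buyer price exceeds the seller price by 7.8: (147.8 − 4.75Q) − (103 + 4.7Q) = 7.8 → Q' = 3.9153.
ΔQ = 4.7407 − 3.9153 = 0.8254; the wedge equals the tax, 7.8.
DWL = ½ × 0.8254 × 7.8 = 3.22.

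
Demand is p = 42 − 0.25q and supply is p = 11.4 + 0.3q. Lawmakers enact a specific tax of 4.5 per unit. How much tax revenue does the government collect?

Competitive equilibrium: 42 − 0.25q = 11.4 + 0.3q → q* = 55.6364, p* = 28.0909.
With the tax, the buyer price exceeds the seller price by 4.5: (42 − 0.25q) − (11.4 + 0.3q) = 4.5 → q' = 47.4545.
Tax revenue = 4.5 × 47.4545 = 213.55.

213.55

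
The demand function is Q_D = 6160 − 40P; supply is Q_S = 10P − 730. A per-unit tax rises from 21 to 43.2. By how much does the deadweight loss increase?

In inverse form: demand P = 154 − 0.025Q, supply P = 73 + 0.1Q.
Competitive equilibrium: 154 − 0.025Q = 73 + 0.1Q → Q* = 648, P* = 137.8.
For a per-unit tax t: ΔQ = t/0.125, so DWL = ½·t·(t/0.125) = t²/0.25.
At t = 21: DWL = 1764. At t = 43.2: DWL = 7464.96.
Increase = 7464.96 − 1764 = 5700.96.

5700.96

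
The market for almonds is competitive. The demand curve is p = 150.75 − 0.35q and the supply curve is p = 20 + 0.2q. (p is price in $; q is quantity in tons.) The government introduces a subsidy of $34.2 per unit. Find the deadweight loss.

$1063.31

Competitive equilibrium: 150.75 − 0.35q = 20 + 0.2q → q* = 237.7273, p* = 67.5455.
The subsidy lowers effective supply by 34.2: p = 0.2q − 14.2.
New quantity: 150.75 − 0.35q = 0.2q − 14.2 → q' = 299.9091.
Overproduction Δq = 299.9091 − 237.7273 = 62.1818; wedge = subsidy = 34.2.
Welfare loss = ½ × 62.1818 × 34.2 = $1063.31.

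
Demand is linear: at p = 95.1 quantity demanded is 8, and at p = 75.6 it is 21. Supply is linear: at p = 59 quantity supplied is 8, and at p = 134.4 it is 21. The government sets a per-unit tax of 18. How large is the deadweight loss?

22.19

Demand slope = (75.6 − 95.1)/(21 − 8) = −1.5, so p = 107.1 − 1.5q.
Supply slope = (134.4 − 59)/(21 − 8) = 5.8, so p = 12.6 + 5.8q.
Competitive equilibrium: 107.1 − 1.5q = 12.6 + 5.8q → q* = 12.9452, p* = 87.6822.
With the tax, the buyer price exceeds the seller price by 18: (107.1 − 1.5q) − (12.6 + 5.8q) = 18 → q' = 10.4795.
Δq = 12.9452 − 10.4795 = 2.4657; the wedge equals the tax, 18.
Welfare loss = ½ × 2.4657 × 18 = 22.19.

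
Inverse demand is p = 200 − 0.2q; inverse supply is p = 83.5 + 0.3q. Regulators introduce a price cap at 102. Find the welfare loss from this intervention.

7338.78

Competitive equilibrium: 200 − 0.2q = 83.5 + 0.3q → q* = 233, p* = 153.4.
At the ceiling p = 102, quantity supplied = (102 − 83.5)/0.3 = 61.6667.
Willingness to pay at q' = 61.6667: 200 − 0.2·61.6667 = 187.6667.
Δq = 233 − 61.6667 = 171.3333; wedge = 187.6667 − 102 = 85.6667.
Welfare loss = ½ × 171.3333 × 85.6667 = 7338.78.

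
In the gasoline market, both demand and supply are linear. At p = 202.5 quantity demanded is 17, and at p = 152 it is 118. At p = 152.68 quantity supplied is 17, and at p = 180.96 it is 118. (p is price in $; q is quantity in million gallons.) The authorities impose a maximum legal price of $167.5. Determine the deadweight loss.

$46.70 million

Demand slope = (152 − 202.5)/(118 − 17) = −0.5, so p = 211 − 0.5q.
Supply slope = (180.96 − 152.68)/(118 − 17) = 0.28, so p = 147.92 + 0.28q.
Competitive equilibrium: 211 − 0.5q = 147.92 + 0.28q → q* = 80.8718, p* = 170.5641.
At the ceiling p = 167.5, quantity supplied = (167.5 − 147.92)/0.28 = 69.9286.
Willingness to pay at q' = 69.9286: 211 − 0.5·69.9286 = 176.0357.
Δq = 80.8718 − 69.9286 = 10.9432; wedge = 176.0357 − 167.5 = 8.5357.
DWL = ½ × 10.9432 × 8.5357 = $46.70 million.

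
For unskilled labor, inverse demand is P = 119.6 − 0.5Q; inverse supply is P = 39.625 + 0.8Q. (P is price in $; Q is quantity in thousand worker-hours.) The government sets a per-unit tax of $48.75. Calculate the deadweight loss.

Competitive equilibrium: 119.6 − 0.5Q = 39.625 + 0.8Q → Q* = 61.5192, P* = 88.8404.
With the tax, the buyer price exceeds the seller price by 48.75: (119.6 − 0.5Q) − (39.625 + 0.8Q) = 48.75 → Q' = 24.0192.
ΔQ = 61.5192 − 24.0192 = 37.5; the wedge equals the tax, 48.75.
DWL = ½ × 37.5 × 48.75 = $914.06 thousand.

$914.06 thousand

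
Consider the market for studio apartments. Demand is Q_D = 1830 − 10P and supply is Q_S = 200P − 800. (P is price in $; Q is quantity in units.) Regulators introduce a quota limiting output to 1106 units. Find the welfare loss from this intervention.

In inverse form: demand P = 183 − 0.1Q, supply P = 4 + 0.005Q.
Competitive equilibrium: 183 − 0.1Q = 4 + 0.005Q → Q* = 1704.7619, P* = 12.5238.
At Q = 1106: demand price = 183 − 0.1·1106 = 72.4; supply price = 4 + 0.005·1106 = 9.53.
ΔQ = 1704.7619 − 1106 = 598.7619; wedge = 72.4 − 9.53 = 62.87.
DWL = ½ × 598.7619 × 62.87 = $18822.08.

$18822.08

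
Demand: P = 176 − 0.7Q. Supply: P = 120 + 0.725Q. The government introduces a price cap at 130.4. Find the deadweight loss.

443.65

Competitive equilibrium: 176 − 0.7Q = 120 + 0.725Q → Q* = 39.2982, P* = 148.4912.
At the ceiling P = 130.4, quantity supplied = (130.4 − 120)/0.725 = 14.3448.
Willingness to pay at Q' = 14.3448: 176 − 0.7·14.3448 = 165.9586.
ΔQ = 39.2982 − 14.3448 = 24.9534; wedge = 165.9586 − 130.4 = 35.5586.
Welfare loss = ½ × 24.9534 × 35.5586 = 443.65.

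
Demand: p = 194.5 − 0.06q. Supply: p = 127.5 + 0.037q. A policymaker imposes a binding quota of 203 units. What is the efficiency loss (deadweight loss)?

11536.81

Competitive equilibrium: 194.5 − 0.06q = 127.5 + 0.037q → q* = 690.7216, p* = 153.0567.
At q = 203: demand price = 194.5 − 0.06·203 = 182.32; supply price = 127.5 + 0.037·203 = 135.011.
Δq = 690.7216 − 203 = 487.7216; wedge = 182.32 − 135.011 = 47.309.
DWL = ½ × 487.7216 × 47.309 = 11536.81.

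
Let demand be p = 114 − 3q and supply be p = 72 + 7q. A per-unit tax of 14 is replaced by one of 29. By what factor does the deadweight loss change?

Competitive equilibrium: 114 − 3q = 72 + 7q → q* = 4.2, p* = 101.4.
For a per-unit tax t: Δq = t/10, so DWL = ½·t·(t/10) = t²/20.
At t = 14: DWL = 9.8. At t = 29: DWL = 42.05.
Ratio = (29/14)² = 4.291.

4.291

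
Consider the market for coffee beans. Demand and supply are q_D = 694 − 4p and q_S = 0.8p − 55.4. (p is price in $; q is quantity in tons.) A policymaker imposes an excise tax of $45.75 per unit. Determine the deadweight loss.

$697.69

In inverse form: demand p = 173.5 − 0.25q, supply p = 69.25 + 1.25q.
Competitive equilibrium: 173.5 − 0.25q = 69.25 + 1.25q → q* = 69.5, p* = 156.125.
With the tax, the buyer price exceeds the seller price by 45.75: (173.5 − 0.25q) − (69.25 + 1.25q) = 45.75 → q' = 39.
Δq = 69.5 − 39 = 30.5; the wedge equals the tax, 45.75.
Deadweight loss = ½ × 30.5 × 45.75 = $697.69.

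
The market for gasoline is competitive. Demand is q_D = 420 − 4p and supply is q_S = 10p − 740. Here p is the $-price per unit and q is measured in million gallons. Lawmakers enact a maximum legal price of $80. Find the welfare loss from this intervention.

$142.86 million

In inverse form: demand p = 105 − 0.25q, supply p = 74 + 0.1q.
Competitive equilibrium: 105 − 0.25q = 74 + 0.1q → q* = 88.5714, p* = 82.8571.
At the ceiling p = 80, quantity supplied = (80 − 74)/0.1 = 60.
Willingness to pay at q' = 60: 105 − 0.25·60 = 90.
Δq = 88.5714 − 60 = 28.5714; wedge = 90 − 80 = 10.
Welfare loss = ½ × 28.5714 × 10 = $142.86 million.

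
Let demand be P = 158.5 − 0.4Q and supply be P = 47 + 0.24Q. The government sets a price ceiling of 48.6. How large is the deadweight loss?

Competitive equilibrium: 158.5 − 0.4Q = 47 + 0.24Q → Q* = 174.2188, P* = 88.8125.
At the ceiling P = 48.6, quantity supplied = (48.6 − 47)/0.24 = 6.6667.
Willingness to pay at Q' = 6.6667: 158.5 − 0.4·6.6667 = 155.8333.
ΔQ = 174.2188 − 6.6667 = 167.5521; wedge = 155.8333 − 48.6 = 107.2333.
The triangle = ½ × 167.5521 × 107.2333 = 8983.58.

8983.58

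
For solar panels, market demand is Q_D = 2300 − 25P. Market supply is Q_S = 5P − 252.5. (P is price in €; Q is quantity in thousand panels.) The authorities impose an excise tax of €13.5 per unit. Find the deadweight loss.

In inverse form: demand P = 92 − 0.04Q, supply P = 50.5 + 0.2Q.
Competitive equilibrium: 92 − 0.04Q = 50.5 + 0.2Q → Q* = 172.9167, P* = 85.0833.
With the tax, the buyer price exceeds the seller price by 13.5: (92 − 0.04Q) − (50.5 + 0.2Q) = 13.5 → Q' = 116.6667.
ΔQ = 172.9167 − 116.6667 = 56.25; the wedge equals the tax, 13.5.
The triangle = ½ × 56.25 × 13.5 = €379.69 thousand.

€379.69 thousand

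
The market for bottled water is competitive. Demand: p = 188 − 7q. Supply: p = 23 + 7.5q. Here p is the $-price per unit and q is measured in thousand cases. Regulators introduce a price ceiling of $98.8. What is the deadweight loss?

Competitive equilibrium: 188 − 7q = 23 + 7.5q → q* = 11.3793, p* = 108.3448.
At the ceiling p = 98.8, quantity supplied = (98.8 − 23)/7.5 = 10.1067.
Willingness to pay at q' = 10.1067: 188 − 7·10.1067 = 117.2531.
Δq = 11.3793 − 10.1067 = 1.2726; wedge = 117.2531 − 98.8 = 18.4531.
The triangle = ½ × 1.2726 × 18.4531 = $11.74 thousand.

$11.74 thousand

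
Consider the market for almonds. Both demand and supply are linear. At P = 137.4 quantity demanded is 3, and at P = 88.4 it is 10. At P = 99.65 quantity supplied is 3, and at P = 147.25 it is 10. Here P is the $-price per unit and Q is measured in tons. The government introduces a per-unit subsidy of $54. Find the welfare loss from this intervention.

Demand slope = (88.4 − 137.4)/(10 − 3) = −7, so P = 158.4 − 7Q.
Supply slope = (147.25 − 99.65)/(10 − 3) = 6.8, so P = 79.25 + 6.8Q.
Competitive equilibrium: 158.4 − 7Q = 79.25 + 6.8Q → Q* = 5.7355, P* = 118.2514.
The subsidy lowers effective supply by 54: P = 25.25 + 6.8Q.
New quantity: 158.4 − 7Q = 25.25 + 6.8Q → Q' = 9.6486.
Overproduction ΔQ = 9.6486 − 5.7355 = 3.9131; wedge = subsidy = 54.
DWL = ½ × 3.9131 × 54 = $105.65.

$105.65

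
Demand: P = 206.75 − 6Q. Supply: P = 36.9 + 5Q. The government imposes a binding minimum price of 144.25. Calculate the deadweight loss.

138.84

Competitive equilibrium: 206.75 − 6Q = 36.9 + 5Q → Q* = 15.44091, P* = 114.10455.
At the floor P = 144.25, quantity demanded = (206.75 − 144.25)/6 = 10.41667.
Sellers' marginal cost at Q' = 10.41667: 36.9 + 5·10.41667 = 88.98335.
ΔQ = 15.44091 − 10.41667 = 5.02424; wedge = 144.25 − 88.98335 = 55.26665.
Welfare loss = ½ × 5.02424 × 55.26665 = 138.84.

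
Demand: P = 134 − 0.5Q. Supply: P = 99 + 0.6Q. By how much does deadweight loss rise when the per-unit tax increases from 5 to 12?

Competitive equilibrium: 134 − 0.5Q = 99 + 0.6Q → Q* = 31.8182, P* = 118.0909.
For a per-unit tax t: ΔQ = t/1.1, so DWL = ½·t·(t/1.1) = t²/2.2.
At t = 5: DWL = 11.364. At t = 12: DWL = 65.455.
Increase = 65.455 − 11.364 = 54.09.

54.09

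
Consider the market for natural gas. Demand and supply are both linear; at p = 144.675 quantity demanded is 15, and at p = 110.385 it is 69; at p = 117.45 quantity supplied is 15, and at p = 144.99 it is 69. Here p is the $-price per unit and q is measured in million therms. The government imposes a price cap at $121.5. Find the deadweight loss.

$143.57 million

Demand slope = (110.385 − 144.675)/(69 − 15) = −0.635, so p = 154.2 − 0.635q.
Supply slope = (144.99 − 117.45)/(69 − 15) = 0.51, so p = 109.8 + 0.51q.
Competitive equilibrium: 154.2 − 0.635q = 109.8 + 0.51q → q* = 38.7773, p* = 129.5764.
At the ceiling p = 121.5, quantity supplied = (121.5 − 109.8)/0.51 = 22.9412.
Willingness to pay at q' = 22.9412: 154.2 − 0.635·22.9412 = 139.6323.
Δq = 38.7773 − 22.9412 = 15.8361; wedge = 139.6323 − 121.5 = 18.1323.
Welfare loss = ½ × 15.8361 × 18.1323 = $143.57 million.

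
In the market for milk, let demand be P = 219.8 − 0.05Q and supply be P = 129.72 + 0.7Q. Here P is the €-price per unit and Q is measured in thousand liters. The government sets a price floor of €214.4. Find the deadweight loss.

Competitive equilibrium: 219.8 − 0.05Q = 129.72 + 0.7Q → Q* = 120.1067, P* = 213.7947.
At the floor P = 214.4, quantity demanded = (219.8 − 214.4)/0.05 = 108.
Sellers' marginal cost at Q' = 108: 129.72 + 0.7·108 = 205.32.
ΔQ = 120.1067 − 108 = 12.1067; wedge = 214.4 − 205.32 = 9.08.
Welfare loss = ½ × 12.1067 × 9.08 = €54.96 thousand.

€54.96 thousand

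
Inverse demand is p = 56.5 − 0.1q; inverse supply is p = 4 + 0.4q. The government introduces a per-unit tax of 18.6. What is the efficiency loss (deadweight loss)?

345.96

Competitive equilibrium: 56.5 − 0.1q = 4 + 0.4q → q* = 105, p* = 46.
With the tax, the buyer price exceeds the seller price by 18.6: (56.5 − 0.1q) − (4 + 0.4q) = 18.6 → q' = 67.8.
Δq = 105 − 67.8 = 37.2; the wedge equals the tax, 18.6.
DWL = ½ × 37.2 × 18.6 = 345.96.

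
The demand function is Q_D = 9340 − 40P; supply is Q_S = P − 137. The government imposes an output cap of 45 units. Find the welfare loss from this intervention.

In inverse form: demand P = 233.5 − 0.025Q, supply P = 137 + Q.
Competitive equilibrium: 233.5 − 0.025Q = 137 + Q → Q* = 94.1463, P* = 231.1463.
At Q = 45: demand price = 233.5 − 0.025·45 = 232.375; supply price = 137 + 1·45 = 182.
ΔQ = 94.1463 − 45 = 49.1463; wedge = 232.375 − 182 = 50.375.
DWL = ½ × 49.1463 × 50.375 = 1237.87.

1237.87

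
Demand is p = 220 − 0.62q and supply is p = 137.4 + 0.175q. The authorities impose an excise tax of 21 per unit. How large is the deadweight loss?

277.36

Competitive equilibrium: 220 − 0.62q = 137.4 + 0.175q → q* = 103.8994, p* = 155.5824.
With the tax, the buyer price exceeds the seller price by 21: (220 − 0.62q) − (137.4 + 0.175q) = 21 → q' = 77.4843.
Δq = 103.8994 − 77.4843 = 26.4151; the wedge equals the tax, 21.
Deadweight loss = ½ × 26.4151 × 21 = 277.36.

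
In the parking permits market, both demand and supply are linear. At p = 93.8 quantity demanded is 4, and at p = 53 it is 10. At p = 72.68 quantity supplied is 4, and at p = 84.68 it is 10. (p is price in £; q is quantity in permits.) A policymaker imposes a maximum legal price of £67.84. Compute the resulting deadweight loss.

Demand slope = (53 − 93.8)/(10 − 4) = −6.8, so p = 121 − 6.8q.
Supply slope = (84.68 − 72.68)/(10 − 4) = 2, so p = 64.68 + 2q.
Competitive equilibrium: 121 − 6.8q = 64.68 + 2q → q* = 6.4, p* = 77.48.
At the ceiling p = 67.84, quantity supplied = (67.84 − 64.68)/2 = 1.58.
Willingness to pay at q' = 1.58: 121 − 6.8·1.58 = 110.256.
Δq = 6.4 − 1.58 = 4.82; wedge = 110.256 − 67.84 = 42.416.
DWL = ½ × 4.82 × 42.416 = £102.22.

£102.22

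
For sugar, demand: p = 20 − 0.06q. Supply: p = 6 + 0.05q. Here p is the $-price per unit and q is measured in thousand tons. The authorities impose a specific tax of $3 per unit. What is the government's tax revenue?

$300 thousand

Competitive equilibrium: 20 − 0.06q = 6 + 0.05q → q* = 127.2727, p* = 12.3636.
With the tax, the buyer price exceeds the seller price by 3: (20 − 0.06q) − (6 + 0.05q) = 3 → q' = 100.
Tax revenue = 3 × 100 = $300 thousand.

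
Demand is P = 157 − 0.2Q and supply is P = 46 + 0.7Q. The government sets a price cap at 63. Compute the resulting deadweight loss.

4414.69

Competitive equilibrium: 157 − 0.2Q = 46 + 0.7Q → Q* = 123.33333, P* = 132.33333.
At the ceiling P = 63, quantity supplied = (63 − 46)/0.7 = 24.28571.
Willingness to pay at Q' = 24.28571: 157 − 0.2·24.28571 = 152.14286.
ΔQ = 123.33333 − 24.28571 = 99.04762; wedge = 152.14286 − 63 = 89.14286.
Deadweight loss = ½ × 99.04762 × 89.14286 = 4414.69.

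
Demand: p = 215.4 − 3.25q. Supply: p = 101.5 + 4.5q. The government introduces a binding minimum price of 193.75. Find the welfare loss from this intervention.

250.19

Competitive equilibrium: 215.4 − 3.25q = 101.5 + 4.5q → q* = 14.6968, p* = 167.6355.
At the floor p = 193.75, quantity demanded = (215.4 − 193.75)/3.25 = 6.6615.
Sellers' marginal cost at q' = 6.6615: 101.5 + 4.5·6.6615 = 131.4768.
Δq = 14.6968 − 6.6615 = 8.0353; wedge = 193.75 − 131.4768 = 62.2732.
Welfare loss = ½ × 8.0353 × 62.2732 = 250.19.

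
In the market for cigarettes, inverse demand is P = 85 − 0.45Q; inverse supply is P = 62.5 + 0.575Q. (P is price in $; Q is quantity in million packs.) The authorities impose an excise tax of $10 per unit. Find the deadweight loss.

Competitive equilibrium: 85 − 0.45Q = 62.5 + 0.575Q → Q* = 21.9512, P* = 75.122.
With the tax, the buyer price exceeds the seller price by 10: (85 − 0.45Q) − (62.5 + 0.575Q) = 10 → Q' = 12.1951.
ΔQ = 21.9512 − 12.1951 = 9.7561; the wedge equals the tax, 10.
DWL = ½ × 9.7561 × 10 = $48.78 million.

$48.78 million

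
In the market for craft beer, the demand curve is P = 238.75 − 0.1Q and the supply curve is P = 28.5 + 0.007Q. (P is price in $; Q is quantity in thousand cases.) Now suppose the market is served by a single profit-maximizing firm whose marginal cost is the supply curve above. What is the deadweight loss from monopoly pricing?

Competitive equilibrium: 238.75 − 0.1Q = 28.5 + 0.007Q → Q* = 1964.95327, P* = 42.25467.
Marginal revenue: MR = 238.75 − 0.2Q. Set MR = MC: 238.75 − 0.2Q = 28.5 + 0.007Q → Q_m = 1015.70048.
Price P_m = 238.75 − 0.1·1015.70048 = 137.17995; MC(Q_m) = 28.5 + 0.007·1015.70048 = 35.6099.
Competitive Q* = 1964.95327, so ΔQ = 949.25279; wedge = 137.17995 − 35.6099 = 101.57005.
Deadweight loss = ½ × 949.25279 × 101.57005 = $48207.83 thousand.

$48207.83 thousand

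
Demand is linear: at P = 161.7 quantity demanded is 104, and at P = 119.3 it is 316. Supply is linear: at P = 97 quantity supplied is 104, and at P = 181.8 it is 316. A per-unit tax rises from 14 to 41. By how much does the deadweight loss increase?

1237.50

Demand slope = (119.3 − 161.7)/(316 − 104) = −0.2, so P = 182.5 − 0.2Q.
Supply slope = (181.8 − 97)/(316 − 104) = 0.4, so P = 55.4 + 0.4Q.
Competitive equilibrium: 182.5 − 0.2Q = 55.4 + 0.4Q → Q* = 211.8333, P* = 140.1333.
For a per-unit tax t: ΔQ = t/0.6, so DWL = ½·t·(t/0.6) = t²/1.2.
At t = 14: DWL = 163.333. At t = 41: DWL = 1400.833.
Increase = 1400.833 − 163.333 = 1237.50.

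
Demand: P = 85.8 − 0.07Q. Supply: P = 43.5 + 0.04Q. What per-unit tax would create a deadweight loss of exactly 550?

Competitive equilibrium: 85.8 − 0.07Q = 43.5 + 0.04Q → Q* = 384.5455, P* = 58.8818.
A tax t gives ΔQ = t/0.11 and wedge t, so DWL = t²/0.22.
t²/0.22 = 550 → t² = 121 → t = 11.

11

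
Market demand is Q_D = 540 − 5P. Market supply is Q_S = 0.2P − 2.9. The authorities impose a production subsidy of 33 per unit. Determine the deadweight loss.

104.71

In inverse form: demand P = 108 − 0.2Q, supply P = 14.5 + 5Q.
Competitive equilibrium: 108 − 0.2Q = 14.5 + 5Q → Q* = 17.9808, P* = 104.4038.
The subsidy lowers effective supply by 33: P = 5Q − 18.5.
New quantity: 108 − 0.2Q = 5Q − 18.5 → Q' = 24.3269.
Overproduction ΔQ = 24.3269 − 17.9808 = 6.3461; wedge = subsidy = 33.
The triangle = ½ × 6.3461 × 33 = 104.71.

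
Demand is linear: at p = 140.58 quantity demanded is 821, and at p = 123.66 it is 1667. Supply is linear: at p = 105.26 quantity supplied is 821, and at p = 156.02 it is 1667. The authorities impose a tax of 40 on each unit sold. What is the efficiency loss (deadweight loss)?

10000

Demand slope = (123.66 − 140.58)/(1667 − 821) = −0.02, so p = 157 − 0.02q.
Supply slope = (156.02 − 105.26)/(1667 − 821) = 0.06, so p = 56 + 0.06q.
Competitive equilibrium: 157 − 0.02q = 56 + 0.06q → q* = 1262.5, p* = 131.75.
With the tax, the buyer price exceeds the seller price by 40: (157 − 0.02q) − (56 + 0.06q) = 40 → q' = 762.5.
Δq = 1262.5 − 762.5 = 500; the wedge equals the tax, 40.
The triangle = ½ × 500 × 40 = 10000.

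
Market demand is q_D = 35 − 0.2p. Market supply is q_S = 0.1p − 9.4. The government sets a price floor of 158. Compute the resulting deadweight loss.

30

In inverse form: demand p = 175 − 5q, supply p = 94 + 10q.
Competitive equilibrium: 175 − 5q = 94 + 10q → q* = 5.4, p* = 148.
At the floor p = 158, quantity demanded = (175 − 158)/5 = 3.4.
Sellers' marginal cost at q' = 3.4: 94 + 10·3.4 = 128.
Δq = 5.4 − 3.4 = 2; wedge = 158 − 128 = 30.
The triangle = ½ × 2 × 30 = 30.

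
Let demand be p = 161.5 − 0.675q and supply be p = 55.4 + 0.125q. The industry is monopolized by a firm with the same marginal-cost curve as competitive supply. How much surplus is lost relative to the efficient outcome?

Competitive equilibrium: 161.5 − 0.675q = 55.4 + 0.125q → q* = 132.625, p* = 71.9781.
Marginal revenue: MR = 161.5 − 1.35q. Set MR = MC: 161.5 − 1.35q = 55.4 + 0.125q → q_m = 71.9322.
Price p_m = 161.5 − 0.675·71.9322 = 112.9458; MC(q_m) = 55.4 + 0.125·71.9322 = 64.3915.
Competitive q* = 132.625, so Δq = 60.6928; wedge = 112.9458 − 64.3915 = 48.5543.
DWL = ½ × 60.6928 × 48.5543 = 1473.45.

1473.45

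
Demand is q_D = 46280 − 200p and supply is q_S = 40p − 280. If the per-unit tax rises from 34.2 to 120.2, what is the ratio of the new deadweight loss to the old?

In inverse form: demand p = 231.4 − 0.005q, supply p = 7 + 0.025q.
Competitive equilibrium: 231.4 − 0.005q = 7 + 0.025q → q* = 7480, p* = 194.
For a per-unit tax t: Δq = t/0.03, so DWL = ½·t·(t/0.03) = t²/0.06.
At t = 34.2: DWL = 19494. At t = 120.2: DWL = 240800.667.
Ratio = (120.2/34.2)² = 12.353.

12.353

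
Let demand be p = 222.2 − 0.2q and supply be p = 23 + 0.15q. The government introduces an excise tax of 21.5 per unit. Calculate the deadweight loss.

Competitive equilibrium: 222.2 − 0.2q = 23 + 0.15q → q* = 569.1429, p* = 108.3714.
With the tax, the buyer price exceeds the seller price by 21.5: (222.2 − 0.2q) − (23 + 0.15q) = 21.5 → q' = 507.7143.
Δq = 569.1429 − 507.7143 = 61.4286; the wedge equals the tax, 21.5.
DWL = ½ × 61.4286 × 21.5 = 660.36.

660.36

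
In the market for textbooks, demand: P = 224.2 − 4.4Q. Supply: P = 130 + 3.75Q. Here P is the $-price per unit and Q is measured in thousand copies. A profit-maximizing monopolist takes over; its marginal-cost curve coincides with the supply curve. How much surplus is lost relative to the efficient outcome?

$66.92 thousand

Competitive equilibrium: 224.2 − 4.4Q = 130 + 3.75Q → Q* = 11.5583, P* = 173.3436.
Marginal revenue: MR = 224.2 − 8.8Q. Set MR = MC: 224.2 − 8.8Q = 130 + 3.75Q → Q_m = 7.506.
Price P_m = 224.2 − 4.4·7.506 = 191.1736; MC(Q_m) = 130 + 3.75·7.506 = 158.1475.
Competitive Q* = 11.5583, so ΔQ = 4.0523; wedge = 191.1736 − 158.1475 = 33.0261.
Welfare loss = ½ × 4.0523 × 33.0261 = $66.92 thousand.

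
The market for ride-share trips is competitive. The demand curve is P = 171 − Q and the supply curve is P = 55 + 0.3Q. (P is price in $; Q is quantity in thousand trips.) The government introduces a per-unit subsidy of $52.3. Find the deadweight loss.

$1052.03 thousand

Competitive equilibrium: 171 − Q = 55 + 0.3Q → Q* = 89.2308, P* = 81.7692.
The subsidy lowers effective supply by 52.3: P = 2.7 + 0.3Q.
New quantity: 171 − Q = 2.7 + 0.3Q → Q' = 129.4615.
Overproduction ΔQ = 129.4615 − 89.2308 = 40.2307; wedge = subsidy = 52.3.
The triangle = ½ × 40.2307 × 52.3 = $1052.03 thousand.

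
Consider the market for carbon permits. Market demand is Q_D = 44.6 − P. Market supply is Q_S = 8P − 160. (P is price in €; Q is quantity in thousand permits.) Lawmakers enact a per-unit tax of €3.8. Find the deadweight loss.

In inverse form: demand P = 44.6 − Q, supply P = 20 + 0.125Q.
Competitive equilibrium: 44.6 − Q = 20 + 0.125Q → Q* = 21.8667, P* = 22.7333.
With the tax, the buyer price exceeds the seller price by 3.8: (44.6 − Q) − (20 + 0.125Q) = 3.8 → Q' = 18.4889.
ΔQ = 21.8667 − 18.4889 = 3.3778; the wedge equals the tax, 3.8.
Welfare loss = ½ × 3.3778 × 3.8 = €6.42 thousand.

€6.42 thousand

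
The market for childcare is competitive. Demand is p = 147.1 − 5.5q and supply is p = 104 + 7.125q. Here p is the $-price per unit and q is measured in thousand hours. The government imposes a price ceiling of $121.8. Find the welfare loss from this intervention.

Competitive equilibrium: 147.1 − 5.5q = 104 + 7.125q → q* = 3.4139, p* = 128.3238.
At the ceiling p = 121.8, quantity supplied = (121.8 − 104)/7.125 = 2.4982.
Willingness to pay at q' = 2.4982: 147.1 − 5.5·2.4982 = 133.3599.
Δq = 3.4139 − 2.4982 = 0.9157; wedge = 133.3599 − 121.8 = 11.5599.
Deadweight loss = ½ × 0.9157 × 11.5599 = $5.29 thousand.

$5.29 thousand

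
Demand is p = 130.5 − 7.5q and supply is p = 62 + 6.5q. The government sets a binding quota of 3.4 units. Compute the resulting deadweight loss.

15.60

Competitive equilibrium: 130.5 − 7.5q = 62 + 6.5q → q* = 4.8929, p* = 93.8036.
At q = 3.4: demand price = 130.5 − 7.5·3.4 = 105; supply price = 62 + 6.5·3.4 = 84.1.
Δq = 4.8929 − 3.4 = 1.4929; wedge = 105 − 84.1 = 20.9.
DWL = ½ × 1.4929 × 20.9 = 15.60.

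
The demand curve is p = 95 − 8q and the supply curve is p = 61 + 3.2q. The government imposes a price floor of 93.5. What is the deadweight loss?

45.43

Competitive equilibrium: 95 − 8q = 61 + 3.2q → q* = 3.0357, p* = 70.7143.
At the floor p = 93.5, quantity demanded = (95 − 93.5)/8 = 0.1875.
Sellers' marginal cost at q' = 0.1875: 61 + 3.2·0.1875 = 61.6.
Δq = 3.0357 − 0.1875 = 2.8482; wedge = 93.5 − 61.6 = 31.9.
DWL = ½ × 2.8482 × 31.9 = 45.43.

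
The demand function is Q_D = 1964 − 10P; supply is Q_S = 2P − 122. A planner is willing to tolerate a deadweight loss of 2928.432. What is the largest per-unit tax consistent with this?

In inverse form: demand P = 196.4 − 0.1Q, supply P = 61 + 0.5Q.
Competitive equilibrium: 196.4 − 0.1Q = 61 + 0.5Q → Q* = 225.6667, P* = 173.8333.
A tax t gives ΔQ = t/0.6 and wedge t, so DWL = t²/1.2.
t²/1.2 = 2928.432 → t² = 3514.1184 → t = 59.28.

59.28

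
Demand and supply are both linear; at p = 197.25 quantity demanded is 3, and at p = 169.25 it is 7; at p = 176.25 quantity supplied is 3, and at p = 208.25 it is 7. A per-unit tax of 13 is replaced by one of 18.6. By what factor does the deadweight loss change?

2.047

Demand slope = (169.25 − 197.25)/(7 − 3) = −7, so p = 218.25 − 7q.
Supply slope = (208.25 − 176.25)/(7 − 3) = 8, so p = 152.25 + 8q.
Competitive equilibrium: 218.25 − 7q = 152.25 + 8q → q* = 4.4, p* = 187.45.
For a per-unit tax t: Δq = t/15, so DWL = ½·t·(t/15) = t²/30.
At t = 13: DWL = 5.633. At t = 18.6: DWL = 11.532.
Ratio = (18.6/13)² = 2.047.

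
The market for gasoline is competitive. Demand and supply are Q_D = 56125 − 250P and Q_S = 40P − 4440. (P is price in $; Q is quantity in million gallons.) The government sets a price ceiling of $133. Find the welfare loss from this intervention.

In inverse form: demand P = 224.5 − 0.004Q, supply P = 111 + 0.025Q.
Competitive equilibrium: 224.5 − 0.004Q = 111 + 0.025Q → Q* = 3913.7931, P* = 208.8448.
At the ceiling P = 133, quantity supplied = (133 − 111)/0.025 = 880.
Willingness to pay at Q' = 880: 224.5 − 0.004·880 = 220.98.
ΔQ = 3913.7931 − 880 = 3033.7931; wedge = 220.98 − 133 = 87.98.
Deadweight loss = ½ × 3033.7931 × 87.98 = $133456.56 million.

$133456.56 million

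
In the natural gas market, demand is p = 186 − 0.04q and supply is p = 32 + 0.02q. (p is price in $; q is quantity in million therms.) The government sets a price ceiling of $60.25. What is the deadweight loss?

$39963.02 million

Competitive equilibrium: 186 − 0.04q = 32 + 0.02q → q* = 2566.6667, p* = 83.3333.
At the ceiling p = 60.25, quantity supplied = (60.25 − 32)/0.02 = 1412.5.
Willingness to pay at q' = 1412.5: 186 − 0.04·1412.5 = 129.5.
Δq = 2566.6667 − 1412.5 = 1154.1667; wedge = 129.5 − 60.25 = 69.25.
Deadweight loss = ½ × 1154.1667 × 69.25 = $39963.02 million.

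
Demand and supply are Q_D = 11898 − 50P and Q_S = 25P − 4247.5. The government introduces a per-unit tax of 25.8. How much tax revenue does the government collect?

18171.80

In inverse form: demand P = 237.96 − 0.02Q, supply P = 169.9 + 0.04Q.
Competitive equilibrium: 237.96 − 0.02Q = 169.9 + 0.04Q → Q* = 1134.3333, P* = 215.2733.
With the tax, the buyer price exceeds the seller price by 25.8: (237.96 − 0.02Q) − (169.9 + 0.04Q) = 25.8 → Q' = 704.3333.
Tax revenue = 25.8 × 704.3333 = 18171.80.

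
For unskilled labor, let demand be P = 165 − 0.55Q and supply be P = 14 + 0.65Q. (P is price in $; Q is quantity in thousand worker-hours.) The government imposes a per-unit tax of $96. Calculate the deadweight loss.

Competitive equilibrium: 165 − 0.55Q = 14 + 0.65Q → Q* = 125.8333, P* = 95.7917.
With the tax, the buyer price exceeds the seller price by 96: (165 − 0.55Q) − (14 + 0.65Q) = 96 → Q' = 45.8333.
ΔQ = 125.8333 − 45.8333 = 80; the wedge equals the tax, 96.
DWL = ½ × 80 × 96 = $3840 thousand.

$3840 thousand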